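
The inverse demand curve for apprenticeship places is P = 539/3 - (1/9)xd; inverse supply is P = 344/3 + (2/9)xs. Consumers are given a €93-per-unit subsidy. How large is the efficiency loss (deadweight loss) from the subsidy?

Pre-subsidy: 539/3 - (1/9)x = 344/3 + (2/9)x gives x* = 195 and P* = 158.
With the rebate, buyers effectively pay Pb = Ps − 93, where Ps is the price sellers receive.
On the curves, Pb = 539/3 - (1/9)x and Ps = 344/3 + (2/9)x; the wedge Ps − Pb = 93 gives 344/3 + (2/9)x − (539/3 - (1/9)x) = 93, so x' = 474.
Then Pb = 539/3 − (1/9)·474 = 127 and Ps = 344/3 + (2/9)·474 = 220.
The subsidy expands output by 474 − 195 = 279 past the efficient level; on those units the gap between marginal cost and willingness to pay runs from 0 up to 93.
DWL = ½ × 93 × 279 = 12973.5.

Deadweight loss = €12973.5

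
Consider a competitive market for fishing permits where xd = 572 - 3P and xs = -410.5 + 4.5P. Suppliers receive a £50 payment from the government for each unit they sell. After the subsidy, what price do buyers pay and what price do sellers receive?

Pre-subsidy: 572 - 3P = -410.5 + 4.5P gives P* = 131, x* = 179.
With the subsidy, sellers receive Ps = Pb + 50 for each unit, where Pb is the price buyers pay.
Supply in terms of Pb becomes xs = -410.5 + 4.5(Pb + 50) = -185.5 + 4.5Pb. Setting this equal to demand: 572 - 3Pb = -185.5 + 4.5Pb, so Pb = 101.
Sellers receive Ps = 101 + 50 = 151; x' = 572 − 3·101 = 269.

Buyers pay £101; sellers receive £151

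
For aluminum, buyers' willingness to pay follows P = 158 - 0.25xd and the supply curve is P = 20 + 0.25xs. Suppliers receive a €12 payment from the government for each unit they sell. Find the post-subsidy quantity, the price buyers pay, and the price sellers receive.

x' = 300; buyers pay €83; sellers receive €95

Pre-subsidy: 158 - 0.25x = 20 + 0.25x gives x* = 276 and P* = 89.
With the subsidy, sellers receive Ps = Pb + 12 for each unit, where Pb is the price buyers pay.
On the curves, Pb = 158 - 0.25x and Ps = 20 + 0.25x; the wedge Ps − Pb = 12 gives 20 + 0.25x − (158 - 0.25x) = 12, so x' = 300.
Then Pb = 158 − 0.25·300 = 83 and Ps = 20 + 0.25·300 = 95.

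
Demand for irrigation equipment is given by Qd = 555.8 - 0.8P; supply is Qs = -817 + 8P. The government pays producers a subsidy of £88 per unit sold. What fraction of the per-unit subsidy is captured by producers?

Pre-subsidy: 555.8 - 0.8P = -817 + 8P gives P* = 156, Q* = 431.
With the subsidy, sellers receive Ps = Pb + 88 for each unit, where Pb is the price buyers pay.
Supply in terms of Pb becomes Qs = -817 + 8(Pb + 88) = -113 + 8Pb. Setting this equal to demand: 555.8 - 0.8Pb = -113 + 8Pb, so Pb = 76.
Sellers receive Ps = 76 + 88 = 164; Q' = 555.8 − 0.8·76 = 495.
Buyers' price falls by P* − Pb = 156 − 76 = 80; sellers' price rises by Ps − P* = 164 − 156 = 8.
So producers capture 8/88 = 1/11 of each unit of subsidy.

Producer share = 1/11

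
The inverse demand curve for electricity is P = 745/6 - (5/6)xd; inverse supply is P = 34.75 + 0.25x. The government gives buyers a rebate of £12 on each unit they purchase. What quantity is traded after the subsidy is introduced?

x' = 1217/13

Pre-subsidy: 745/6 - (5/6)x = 34.75 + 0.25x gives x* = 1073/13 and P* = 720/13.
With the rebate, buyers effectively pay Pb = Ps − 12, where Ps is the price sellers receive.
On the curves, Pb = 745/6 - (5/6)x and Ps = 34.75 + 0.25x; the wedge Ps − Pb = 12 gives 34.75 + 0.25x − (745/6 - (5/6)x) = 12, so x' = 1217/13.
Then Pb = 745/6 − (5/6)·(1217/13) = 600/13 and Ps = 34.75 + 0.25·(1217/13) = 756/13.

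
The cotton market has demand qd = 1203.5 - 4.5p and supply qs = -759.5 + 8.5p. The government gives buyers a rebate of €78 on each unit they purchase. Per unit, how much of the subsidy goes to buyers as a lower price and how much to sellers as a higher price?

Pre-subsidy: 1203.5 - 4.5p = -759.5 + 8.5p gives p* = 151, q* = 524.
With the rebate, buyers effectively pay pb = ps − 78, where ps is the price sellers receive.
Demand in terms of ps becomes qd = 1203.5 − 4.5(ps − 78) = 1554.5 - 4.5ps. Setting this equal to supply: 1554.5 - 4.5ps = -759.5 + 8.5ps, so ps = 178.
Buyers pay pb = 178 − 78 = 100; q' = -759.5 + 8.5·178 = 753.5.
Buyers' price falls by p* − pb = 151 − 100 = 51; sellers' price rises by ps − p* = 178 − 151 = 27.

Buyers gain €51 per unit; sellers gain €27 per unit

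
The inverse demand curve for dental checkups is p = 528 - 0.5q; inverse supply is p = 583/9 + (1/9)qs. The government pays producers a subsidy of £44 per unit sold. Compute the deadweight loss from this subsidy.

Deadweight loss = £1584

Pre-subsidy: 528 - 0.5q = 583/9 + (1/9)q gives q* = 758 and p* = 149.
With the subsidy, sellers receive ps = pb + 44 for each unit, where pb is the price buyers pay.
On the curves, pb = 528 - 0.5q and ps = 583/9 + (1/9)q; the wedge ps − pb = 44 gives 583/9 + (1/9)q − (528 - 0.5q) = 44, so q' = 830.
Then pb = 528 − 0.5·830 = 113 and ps = 583/9 + (1/9)·830 = 157.
The subsidy expands output by 830 − 758 = 72 past the efficient level; on those units the gap between marginal cost and willingness to pay runs from 0 up to 44.
DWL = ½ × 44 × 72 = 1584.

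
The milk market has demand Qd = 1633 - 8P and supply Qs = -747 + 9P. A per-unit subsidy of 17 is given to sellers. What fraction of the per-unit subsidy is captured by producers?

Pre-subsidy: 1633 - 8P = -747 + 9P gives P* = 140, Q* = 513.
With the subsidy, sellers receive Ps = Pb + 17 for each unit, where Pb is the price buyers pay.
Supply in terms of Pb becomes Qs = -747 + 9(Pb + 17) = -594 + 9Pb. Setting this equal to demand: 1633 - 8Pb = -594 + 9Pb, so Pb = 131.
Sellers receive Ps = 131 + 17 = 148; Q' = 1633 − 8·131 = 585.
Buyers' price falls by P* − Pb = 140 − 131 = 9; sellers' price rises by Ps − P* = 148 − 140 = 8.
So producers capture 8/17 = 8/17 of each unit of subsidy.

Producer share = 8/17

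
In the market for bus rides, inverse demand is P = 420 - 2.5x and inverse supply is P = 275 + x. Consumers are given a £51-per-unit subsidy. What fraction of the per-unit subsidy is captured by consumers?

Pre-subsidy: 420 - 2.5x = 275 + x gives x* = 290/7 and P* = 2215/7.
With the rebate, buyers effectively pay Pb = Ps − 51, where Ps is the price sellers receive.
On the curves, Pb = 420 - 2.5x and Ps = 275 + x; the wedge Ps − Pb = 51 gives 275 + x − (420 - 2.5x) = 51, so x' = 56.
Then Pb = 420 − 2.5·56 = 280 and Ps = 275 + 1·56 = 331.
Buyers' price falls by P* − Pb = 2215/7 − 280 = 255/7; sellers' price rises by Ps − P* = 331 − 2215/7 = 102/7.
So consumers capture (255/7)/51 = 5/7 of each unit of subsidy.

Consumer share = 5/7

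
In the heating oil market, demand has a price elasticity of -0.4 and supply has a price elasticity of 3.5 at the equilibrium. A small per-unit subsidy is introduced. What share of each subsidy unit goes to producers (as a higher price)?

Producer share = 4/39

For a small subsidy around the equilibrium, the benefit split depends on the relative slopes, which at a point are proportional to the elasticities.
Buyer share = εs/(εs + |εd|) = 3.5/(3.5 + 0.4) = 35/39; seller share = |εd|/(εs + |εd|) = 4/39.
So producers capture 4/39 of the subsidy.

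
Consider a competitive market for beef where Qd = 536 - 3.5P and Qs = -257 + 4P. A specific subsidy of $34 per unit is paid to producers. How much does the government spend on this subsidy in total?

Pre-subsidy: 536 - 3.5P = -257 + 4P gives P* = 1586/15, Q* = 2489/15.
With the subsidy, sellers receive Ps = Pb + 34 for each unit, where Pb is the price buyers pay.
Supply in terms of Pb becomes Qs = -257 + 4(Pb + 34) = -121 + 4Pb. Setting this equal to demand: 536 - 3.5Pb = -121 + 4Pb, so Pb = 87.6.
Sellers receive Ps = 87.6 + 34 = 121.6; Q' = 536 − 3.5·87.6 = 229.4.
Government outlay = subsidy × quantity = 34 × 229.4 = 7799.6.

Government cost = $7799.6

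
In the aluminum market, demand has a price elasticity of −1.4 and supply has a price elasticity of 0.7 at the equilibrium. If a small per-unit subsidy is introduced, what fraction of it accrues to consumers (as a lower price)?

For a small subsidy around the equilibrium, the benefit split depends on the relative slopes, which at a point are proportional to the elasticities.
Buyer share = εs/(εs + |εd|) = 0.7/(0.7 + 1.4) = 1/3; seller share = |εd|/(εs + |εd|) = 2/3.

Consumer share = 1/3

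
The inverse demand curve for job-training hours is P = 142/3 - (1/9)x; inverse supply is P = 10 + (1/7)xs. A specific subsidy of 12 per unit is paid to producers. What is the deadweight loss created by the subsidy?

Pre-subsidy: 142/3 - (1/9)x = 10 + (1/7)x gives x* = 147 and P* = 31.
With the subsidy, sellers receive Ps = Pb + 12 for each unit, where Pb is the price buyers pay.
On the curves, Pb = 142/3 - (1/9)x and Ps = 10 + (1/7)x; the wedge Ps − Pb = 12 gives 10 + (1/7)x − (142/3 - (1/9)x) = 12, so x' = 194.25.
Then Pb = 142/3 − (1/9)·194.25 = 25.75 and Ps = 10 + (1/7)·194.25 = 37.75.
The subsidy expands output by 194.25 − 147 = 47.25 past the efficient level; on those units the gap between marginal cost and willingness to pay runs from 0 up to 12.
DWL = ½ × 12 × 47.25 = 283.5.

Deadweight loss = 283.5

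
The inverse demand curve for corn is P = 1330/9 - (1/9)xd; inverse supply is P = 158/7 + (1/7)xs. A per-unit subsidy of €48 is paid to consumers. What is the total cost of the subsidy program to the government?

Government cost = €32736

Pre-subsidy: 1330/9 - (1/9)x = 158/7 + (1/7)x gives x* = 493 and P* = 93.
With the rebate, buyers effectively pay Pb = Ps − 48, where Ps is the price sellers receive.
On the curves, Pb = 1330/9 - (1/9)x and Ps = 158/7 + (1/7)x; the wedge Ps − Pb = 48 gives 158/7 + (1/7)x − (1330/9 - (1/9)x) = 48, so x' = 682.
Then Pb = 1330/9 − (1/9)·682 = 72 and Ps = 158/7 + (1/7)·682 = 120.
Government outlay = subsidy × quantity = 48 × 682 = 32736.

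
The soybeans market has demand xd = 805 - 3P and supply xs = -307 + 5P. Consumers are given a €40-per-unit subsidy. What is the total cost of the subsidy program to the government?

Government cost = €18520

Pre-subsidy: 805 - 3P = -307 + 5P gives P* = 139, x* = 388.
With the rebate, buyers effectively pay Pb = Ps − 40, where Ps is the price sellers receive.
Demand in terms of Ps becomes xd = 805 − 3(Ps − 40) = 925 - 3Ps. Setting this equal to supply: 925 - 3Ps = -307 + 5Ps, so Ps = 154.
Buyers pay Pb = 154 − 40 = 114; x' = -307 + 5·154 = 463.
Government outlay = subsidy × quantity = 40 × 463 = 18520.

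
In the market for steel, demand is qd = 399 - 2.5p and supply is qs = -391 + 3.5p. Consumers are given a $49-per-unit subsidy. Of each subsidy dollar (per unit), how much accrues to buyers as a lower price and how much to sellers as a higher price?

Buyers gain 343/12 per unit; sellers gain 245/12 per unit

Pre-subsidy: 399 - 2.5p = -391 + 3.5p gives p* = 395/3, q* = 419/6.
With the rebate, buyers effectively pay pb = ps − 49, where ps is the price sellers receive.
Demand in terms of ps becomes qd = 399 − 2.5(ps − 49) = 521.5 - 2.5ps. Setting this equal to supply: 521.5 - 2.5ps = -391 + 3.5ps, so ps = 1825/12.
Buyers pay pb = 1825/12 − 49 = 1237/12; q' = -391 + 3.5·(1825/12) = 3391/24.
Buyers' price falls by p* − pb = 395/3 − 1237/12 = 343/12; sellers' price rises by ps − p* = 1825/12 − 395/3 = 245/12.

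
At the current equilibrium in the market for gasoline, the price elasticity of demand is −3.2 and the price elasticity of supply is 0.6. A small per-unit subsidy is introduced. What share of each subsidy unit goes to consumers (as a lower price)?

Consumer share = 3/19

For a small subsidy around the equilibrium, the benefit split depends on the relative slopes, which at a point are proportional to the elasticities.
Buyer share = εs/(εs + |εd|) = 0.6/(0.6 + 3.2) = 3/19; seller share = |εd|/(εs + |εd|) = 16/19.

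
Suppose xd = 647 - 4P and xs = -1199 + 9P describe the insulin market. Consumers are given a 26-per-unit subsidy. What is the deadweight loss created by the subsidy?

Deadweight loss = 936

Pre-subsidy: 647 - 4P = -1199 + 9P gives P* = 142, x* = 79.
With the rebate, buyers effectively pay Pb = Ps − 26, where Ps is the price sellers receive.
Demand in terms of Ps becomes xd = 647 − 4(Ps − 26) = 751 - 4Ps. Setting this equal to supply: 751 - 4Ps = -1199 + 9Ps, so Ps = 150.
Buyers pay Pb = 150 − 26 = 124; x' = -1199 + 9·150 = 151.
The subsidy expands output by 151 − 79 = 72 past the efficient level; on those units the gap between marginal cost and willingness to pay runs from 0 up to 26.
DWL = ½ × 26 × 72 = 936.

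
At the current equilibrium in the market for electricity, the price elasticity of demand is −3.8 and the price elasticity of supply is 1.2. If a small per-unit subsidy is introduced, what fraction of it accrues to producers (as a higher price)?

Producer share = 0.76

For a small subsidy around the equilibrium, the benefit split depends on the relative slopes, which at a point are proportional to the elasticities.
Buyer share = εs/(εs + |εd|) = 1.2/(1.2 + 3.8) = 0.24; seller share = |εd|/(εs + |εd|) = 0.76.
So producers capture 0.76 of the subsidy.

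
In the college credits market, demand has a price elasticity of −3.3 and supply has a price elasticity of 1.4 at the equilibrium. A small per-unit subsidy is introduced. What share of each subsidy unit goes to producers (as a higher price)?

For a small subsidy around the equilibrium, the benefit split depends on the relative slopes, which at a point are proportional to the elasticities.
Buyer share = εs/(εs + |εd|) = 1.4/(1.4 + 3.3) = 14/47; seller share = |εd|/(εs + |εd|) = 33/47.
So producers capture 33/47 of the subsidy.

Producer share = 33/47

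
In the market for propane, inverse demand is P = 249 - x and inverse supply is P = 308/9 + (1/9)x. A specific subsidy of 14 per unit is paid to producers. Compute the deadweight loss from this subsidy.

Deadweight loss = 88.2

Pre-subsidy: 249 - x = 308/9 + (1/9)x gives x* = 193.3 and P* = 55.7.
With the subsidy, sellers receive Ps = Pb + 14 for each unit, where Pb is the price buyers pay.
On the curves, Pb = 249 - x and Ps = 308/9 + (1/9)x; the wedge Ps − Pb = 14 gives 308/9 + (1/9)x − (249 - x) = 14, so x' = 205.9.
Then Pb = 249 − 1·205.9 = 43.1 and Ps = 308/9 + (1/9)·205.9 = 57.1.
The subsidy expands output by 205.9 − 193.3 = 12.6 past the efficient level; on those units the gap between marginal cost and willingness to pay runs from 0 up to 14.
DWL = ½ × 14 × 12.6 = 88.2.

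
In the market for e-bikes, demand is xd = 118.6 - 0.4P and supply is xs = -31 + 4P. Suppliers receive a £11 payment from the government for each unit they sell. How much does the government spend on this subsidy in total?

Pre-subsidy: 118.6 - 0.4P = -31 + 4P gives P* = 34, x* = 105.
With the subsidy, sellers receive Ps = Pb + 11 for each unit, where Pb is the price buyers pay.
Supply in terms of Pb becomes xs = -31 + 4(Pb + 11) = 13 + 4Pb. Setting this equal to demand: 118.6 - 0.4Pb = 13 + 4Pb, so Pb = 24.
Sellers receive Ps = 24 + 11 = 35; x' = 118.6 − 0.4·24 = 109.
Government outlay = subsidy × quantity = 11 × 109 = 1199.

Government cost = £1199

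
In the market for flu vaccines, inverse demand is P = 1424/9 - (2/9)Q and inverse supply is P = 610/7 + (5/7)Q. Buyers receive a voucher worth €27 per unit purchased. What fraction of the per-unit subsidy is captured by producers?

Producer share = 45/59

Pre-subsidy: 1424/9 - (2/9)Q = 610/7 + (5/7)Q gives Q* = 4478/59 and P* = 8340/59.
With the rebate, buyers effectively pay Pb = Ps − 27, where Ps is the price sellers receive.
On the curves, Pb = 1424/9 - (2/9)Q and Ps = 610/7 + (5/7)Q; the wedge Ps − Pb = 27 gives 610/7 + (5/7)Q − (1424/9 - (2/9)Q) = 27, so Q' = 6179/59.
Then Pb = 1424/9 − (2/9)·(6179/59) = 7962/59 and Ps = 610/7 + (5/7)·(6179/59) = 9555/59.
Buyers' price falls by P* − Pb = 8340/59 − 7962/59 = 378/59; sellers' price rises by Ps − P* = 9555/59 − 8340/59 = 1215/59.
So producers capture (1215/59)/27 = 45/59 of each unit of subsidy.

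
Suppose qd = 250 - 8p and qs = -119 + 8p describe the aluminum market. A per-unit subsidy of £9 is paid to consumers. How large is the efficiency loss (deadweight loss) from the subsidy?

Pre-subsidy: 250 - 8p = -119 + 8p gives p* = 23.0625, q* = 65.5.
With the rebate, buyers effectively pay pb = ps − 9, where ps is the price sellers receive.
Demand in terms of ps becomes qd = 250 − 8(ps − 9) = 322 - 8ps. Setting this equal to supply: 322 - 8ps = -119 + 8ps, so ps = 27.5625.
Buyers pay pb = 27.5625 − 9 = 18.5625; q' = -119 + 8·27.5625 = 101.5.
The subsidy expands output by 101.5 − 65.5 = 36 past the efficient level; on those units the gap between marginal cost and willingness to pay runs from 0 up to 9.
DWL = ½ × 9 × 36 = 162.

Deadweight loss = £162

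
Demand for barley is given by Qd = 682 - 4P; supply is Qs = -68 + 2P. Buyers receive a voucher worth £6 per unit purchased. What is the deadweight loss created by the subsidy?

Deadweight loss = £24

Pre-subsidy: 682 - 4P = -68 + 2P gives P* = 125, Q* = 182.
With the rebate, buyers effectively pay Pb = Ps − 6, where Ps is the price sellers receive.
Demand in terms of Ps becomes Qd = 682 − 4(Ps − 6) = 706 - 4Ps. Setting this equal to supply: 706 - 4Ps = -68 + 2Ps, so Ps = 129.
Buyers pay Pb = 129 − 6 = 123; Q' = -68 + 2·129 = 190.
The subsidy expands output by 190 − 182 = 8 past the efficient level; on those units the gap between marginal cost and willingness to pay runs from 0 up to 6.
DWL = ½ × 6 × 8 = 24.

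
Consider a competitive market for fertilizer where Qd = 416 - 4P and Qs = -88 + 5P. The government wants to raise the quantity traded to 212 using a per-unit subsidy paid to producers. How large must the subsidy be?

At Q = 212, invert demand for the buyer price: Pb = (416 − 212)/4 = 51; invert supply for the seller price: Ps = (212 − (-88))/5 = 60.
The subsidy must fill the gap: s = Ps − Pb = 60 − 51 = 9.

Required subsidy s = 9 per unit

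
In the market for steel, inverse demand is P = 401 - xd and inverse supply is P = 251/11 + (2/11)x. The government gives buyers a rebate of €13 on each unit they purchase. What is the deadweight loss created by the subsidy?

Pre-subsidy: 401 - x = 251/11 + (2/11)x gives x* = 320 and P* = 81.
With the rebate, buyers effectively pay Pb = Ps − 13, where Ps is the price sellers receive.
On the curves, Pb = 401 - x and Ps = 251/11 + (2/11)x; the wedge Ps − Pb = 13 gives 251/11 + (2/11)x − (401 - x) = 13, so x' = 331.
Then Pb = 401 − 1·331 = 70 and Ps = 251/11 + (2/11)·331 = 83.
The subsidy expands output by 331 − 320 = 11 past the efficient level; on those units the gap between marginal cost and willingness to pay runs from 0 up to 13.
DWL = ½ × 13 × 11 = 71.5.

Deadweight loss = €71.5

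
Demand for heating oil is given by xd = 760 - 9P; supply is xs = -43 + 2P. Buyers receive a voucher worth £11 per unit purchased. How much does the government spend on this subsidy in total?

Government cost = £1331

Pre-subsidy: 760 - 9P = -43 + 2P gives P* = 73, x* = 103.
With the rebate, buyers effectively pay Pb = Ps − 11, where Ps is the price sellers receive.
Demand in terms of Ps becomes xd = 760 − 9(Ps − 11) = 859 - 9Ps. Setting this equal to supply: 859 - 9Ps = -43 + 2Ps, so Ps = 82.
Buyers pay Pb = 82 − 11 = 71; x' = -43 + 2·82 = 121.
Government outlay = subsidy × quantity = 11 × 121 = 1331.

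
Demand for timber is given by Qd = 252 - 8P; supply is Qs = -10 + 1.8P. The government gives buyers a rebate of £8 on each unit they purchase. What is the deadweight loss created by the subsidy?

Pre-subsidy: 252 - 8P = -10 + 1.8P gives P* = 1310/49, Q* = 1868/49.
With the rebate, buyers effectively pay Pb = Ps − 8, where Ps is the price sellers receive.
Demand in terms of Ps becomes Qd = 252 − 8(Ps − 8) = 316 - 8Ps. Setting this equal to supply: 316 - 8Ps = -10 + 1.8Ps, so Ps = 1630/49.
Buyers pay Pb = 1630/49 − 8 = 1238/49; Q' = -10 + 1.8·(1630/49) = 2444/49.
The subsidy expands output by 2444/49 − 1868/49 = 576/49 past the efficient level; on those units the gap between marginal cost and willingness to pay runs from 0 up to 8.
DWL = ½ × 8 × 576/49 = 2304/49.

Deadweight loss = 2304/49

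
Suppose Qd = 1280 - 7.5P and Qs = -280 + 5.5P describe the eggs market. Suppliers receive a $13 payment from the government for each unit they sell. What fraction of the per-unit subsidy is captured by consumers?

Pre-subsidy: 1280 - 7.5P = -280 + 5.5P gives P* = 120, Q* = 380.
With the subsidy, sellers receive Ps = Pb + 13 for each unit, where Pb is the price buyers pay.
Supply in terms of Pb becomes Qs = -280 + 5.5(Pb + 13) = -208.5 + 5.5Pb. Setting this equal to demand: 1280 - 7.5Pb = -208.5 + 5.5Pb, so Pb = 114.5.
Sellers receive Ps = 114.5 + 13 = 127.5; Q' = 1280 − 7.5·114.5 = 421.25.
Buyers' price falls by P* − Pb = 120 − 114.5 = 5.5; sellers' price rises by Ps − P* = 127.5 − 120 = 7.5.
So consumers capture 5.5/13 = 11/26 of each unit of subsidy.

Consumer share = 11/26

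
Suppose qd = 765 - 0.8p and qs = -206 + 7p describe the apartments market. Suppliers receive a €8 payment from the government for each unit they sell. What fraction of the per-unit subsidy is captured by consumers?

Consumer share = 35/39

Pre-subsidy: 765 - 0.8p = -206 + 7p gives p* = 4855/39, q* = 25951/39.
With the subsidy, sellers receive ps = pb + 8 for each unit, where pb is the price buyers pay.
Supply in terms of pb becomes qs = -206 + 7(pb + 8) = -150 + 7pb. Setting this equal to demand: 765 - 0.8pb = -150 + 7pb, so pb = 1525/13.
Sellers receive ps = 1525/13 + 8 = 1629/13; q' = 765 − 0.8·(1525/13) = 8725/13.
Buyers' price falls by p* − pb = 4855/39 − 1525/13 = 280/39; sellers' price rises by ps − p* = 1629/13 − 4855/39 = 32/39.
So consumers capture (280/39)/8 = 35/39 of each unit of subsidy.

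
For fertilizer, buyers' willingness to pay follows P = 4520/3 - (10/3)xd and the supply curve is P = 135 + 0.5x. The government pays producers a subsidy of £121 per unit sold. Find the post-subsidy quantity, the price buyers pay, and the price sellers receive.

Pre-subsidy: 4520/3 - (10/3)x = 135 + 0.5x gives x* = 8230/23 and P* = 7220/23.
With the subsidy, sellers receive Ps = Pb + 121 for each unit, where Pb is the price buyers pay.
On the curves, Pb = 4520/3 - (10/3)x and Ps = 135 + 0.5x; the wedge Ps − Pb = 121 gives 135 + 0.5x − (4520/3 - (10/3)x) = 121, so x' = 8956/23.
Then Pb = 4520/3 − (10/3)·(8956/23) = 4800/23 and Ps = 135 + 0.5·(8956/23) = 7583/23.

x' = 8956/23; buyers pay 4800/23; sellers receive 7583/23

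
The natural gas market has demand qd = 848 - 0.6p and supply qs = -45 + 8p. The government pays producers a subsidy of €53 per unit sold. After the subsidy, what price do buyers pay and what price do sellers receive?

Pre-subsidy: 848 - 0.6p = -45 + 8p gives p* = 4465/43, q* = 33785/43.
With the subsidy, sellers receive ps = pb + 53 for each unit, where pb is the price buyers pay.
Supply in terms of pb becomes qs = -45 + 8(pb + 53) = 379 + 8pb. Setting this equal to demand: 848 - 0.6pb = 379 + 8pb, so pb = 2345/43.
Sellers receive ps = 2345/43 + 53 = 4624/43; q' = 848 − 0.6·(2345/43) = 35057/43.

Buyers pay 2345/43; sellers receive 4624/43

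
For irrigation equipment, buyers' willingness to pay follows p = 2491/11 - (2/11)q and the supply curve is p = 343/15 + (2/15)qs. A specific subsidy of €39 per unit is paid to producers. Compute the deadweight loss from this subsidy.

Pre-subsidy: 2491/11 - (2/11)q = 343/15 + (2/15)q gives q* = 646 and p* = 109.
With the subsidy, sellers receive ps = pb + 39 for each unit, where pb is the price buyers pay.
On the curves, pb = 2491/11 - (2/11)q and ps = 343/15 + (2/15)q; the wedge ps − pb = 39 gives 343/15 + (2/15)q − (2491/11 - (2/11)q) = 39, so q' = 769.75.
Then pb = 2491/11 − (2/11)·769.75 = 86.5 and ps = 343/15 + (2/15)·769.75 = 125.5.
The subsidy expands output by 769.75 − 646 = 123.75 past the efficient level; on those units the gap between marginal cost and willingness to pay runs from 0 up to 39.
DWL = ½ × 39 × 123.75 = 2413.125.

Deadweight loss = €2413.125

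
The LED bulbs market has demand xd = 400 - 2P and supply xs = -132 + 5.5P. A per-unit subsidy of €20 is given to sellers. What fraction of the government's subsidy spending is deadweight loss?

Pre-subsidy: 400 - 2P = -132 + 5.5P gives P* = 1064/15, x* = 3872/15.
With the subsidy, sellers receive Ps = Pb + 20 for each unit, where Pb is the price buyers pay.
Supply in terms of Pb becomes xs = -132 + 5.5(Pb + 20) = -22 + 5.5Pb. Setting this equal to demand: 400 - 2Pb = -22 + 5.5Pb, so Pb = 844/15.
Sellers receive Ps = 844/15 + 20 = 1144/15; x' = 400 − 2·(844/15) = 4312/15.
ΔCS = ½(3872/15 + 4312/15)(1064/15 − 844/15) = 60016/15; ΔPS = ½(3872/15 + 4312/15)(1144/15 − 1064/15) = 21824/15.
Government spending = 20 × 4312/15 = 17248/3.
DWL = ½ × 20 × (4312/15 − 3872/15) = 880/3; fraction = (880/3) / (17248/3) = 5/98.

DWL / government spending = 5/98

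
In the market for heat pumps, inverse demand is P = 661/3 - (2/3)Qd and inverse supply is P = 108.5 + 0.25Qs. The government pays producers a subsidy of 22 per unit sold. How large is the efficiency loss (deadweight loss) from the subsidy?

Deadweight loss = 264

Pre-subsidy: 661/3 - (2/3)Q = 108.5 + 0.25Q gives Q* = 122 and P* = 139.
With the subsidy, sellers receive Ps = Pb + 22 for each unit, where Pb is the price buyers pay.
On the curves, Pb = 661/3 - (2/3)Q and Ps = 108.5 + 0.25Q; the wedge Ps − Pb = 22 gives 108.5 + 0.25Q − (661/3 - (2/3)Q) = 22, so Q' = 146.
Then Pb = 661/3 − (2/3)·146 = 123 and Ps = 108.5 + 0.25·146 = 145.
The subsidy expands output by 146 − 122 = 24 past the efficient level; on those units the gap between marginal cost and willingness to pay runs from 0 up to 22.
DWL = ½ × 22 × 24 = 264.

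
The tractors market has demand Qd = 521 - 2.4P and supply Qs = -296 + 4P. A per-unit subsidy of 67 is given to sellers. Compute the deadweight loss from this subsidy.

Deadweight loss = 3366.75

Pre-subsidy: 521 - 2.4P = -296 + 4P gives P* = 127.65625, Q* = 214.625.
With the subsidy, sellers receive Ps = Pb + 67 for each unit, where Pb is the price buyers pay.
Supply in terms of Pb becomes Qs = -296 + 4(Pb + 67) = -28 + 4Pb. Setting this equal to demand: 521 - 2.4Pb = -28 + 4Pb, so Pb = 85.78125.
Sellers receive Ps = 85.78125 + 67 = 152.78125; Q' = 521 − 2.4·85.78125 = 315.125.
The subsidy expands output by 315.125 − 214.625 = 100.5 past the efficient level; on those units the gap between marginal cost and willingness to pay runs from 0 up to 67.
DWL = ½ × 67 × 100.5 = 3366.75.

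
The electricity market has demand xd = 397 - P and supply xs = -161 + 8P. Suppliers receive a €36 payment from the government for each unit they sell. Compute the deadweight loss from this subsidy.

Pre-subsidy: 397 - P = -161 + 8P gives P* = 62, x* = 335.
With the subsidy, sellers receive Ps = Pb + 36 for each unit, where Pb is the price buyers pay.
Supply in terms of Pb becomes xs = -161 + 8(Pb + 36) = 127 + 8Pb. Setting this equal to demand: 397 - Pb = 127 + 8Pb, so Pb = 30.
Sellers receive Ps = 30 + 36 = 66; x' = 397 − 1·30 = 367.
The subsidy expands output by 367 − 335 = 32 past the efficient level; on those units the gap between marginal cost and willingness to pay runs from 0 up to 36.
DWL = ½ × 36 × 32 = 576.

Deadweight loss = €576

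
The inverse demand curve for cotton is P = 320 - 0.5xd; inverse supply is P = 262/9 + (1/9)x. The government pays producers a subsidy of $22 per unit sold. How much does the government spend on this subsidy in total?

Government cost = $11264

Pre-subsidy: 320 - 0.5x = 262/9 + (1/9)x gives x* = 476 and P* = 82.
With the subsidy, sellers receive Ps = Pb + 22 for each unit, where Pb is the price buyers pay.
On the curves, Pb = 320 - 0.5x and Ps = 262/9 + (1/9)x; the wedge Ps − Pb = 22 gives 262/9 + (1/9)x − (320 - 0.5x) = 22, so x' = 512.
Then Pb = 320 − 0.5·512 = 64 and Ps = 262/9 + (1/9)·512 = 86.
Government outlay = subsidy × quantity = 22 × 512 = 11264.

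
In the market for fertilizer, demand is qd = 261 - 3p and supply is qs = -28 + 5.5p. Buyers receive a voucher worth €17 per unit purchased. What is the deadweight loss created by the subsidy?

Pre-subsidy: 261 - 3p = -28 + 5.5p gives p* = 34, q* = 159.
With the rebate, buyers effectively pay pb = ps − 17, where ps is the price sellers receive.
Demand in terms of ps becomes qd = 261 − 3(ps − 17) = 312 - 3ps. Setting this equal to supply: 312 - 3ps = -28 + 5.5ps, so ps = 40.
Buyers pay pb = 40 − 17 = 23; q' = -28 + 5.5·40 = 192.
The subsidy expands output by 192 − 159 = 33 past the efficient level; on those units the gap between marginal cost and willingness to pay runs from 0 up to 17.
DWL = ½ × 17 × 33 = 280.5.

Deadweight loss = €280.5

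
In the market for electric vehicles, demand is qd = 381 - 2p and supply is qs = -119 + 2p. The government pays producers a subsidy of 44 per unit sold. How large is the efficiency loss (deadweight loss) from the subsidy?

Pre-subsidy: 381 - 2p = -119 + 2p gives p* = 125, q* = 131.
With the subsidy, sellers receive ps = pb + 44 for each unit, where pb is the price buyers pay.
Supply in terms of pb becomes qs = -119 + 2(pb + 44) = -31 + 2pb. Setting this equal to demand: 381 - 2pb = -31 + 2pb, so pb = 103.
Sellers receive ps = 103 + 44 = 147; q' = 381 − 2·103 = 175.
The subsidy expands output by 175 − 131 = 44 past the efficient level; on those units the gap between marginal cost and willingness to pay runs from 0 up to 44.
DWL = ½ × 44 × 44 = 968.

Deadweight loss = 968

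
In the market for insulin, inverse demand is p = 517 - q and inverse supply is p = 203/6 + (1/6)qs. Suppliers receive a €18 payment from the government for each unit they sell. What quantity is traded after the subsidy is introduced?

Pre-subsidy: 517 - q = 203/6 + (1/6)q gives q* = 2899/7 and p* = 720/7.
With the subsidy, sellers receive ps = pb + 18 for each unit, where pb is the price buyers pay.
On the curves, pb = 517 - q and ps = 203/6 + (1/6)q; the wedge ps − pb = 18 gives 203/6 + (1/6)q − (517 - q) = 18, so q' = 3007/7.
Then pb = 517 − 1·(3007/7) = 612/7 and ps = 203/6 + (1/6)·(3007/7) = 738/7.

q' = 3007/7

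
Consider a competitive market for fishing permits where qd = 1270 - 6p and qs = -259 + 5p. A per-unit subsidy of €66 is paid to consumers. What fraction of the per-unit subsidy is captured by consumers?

Consumer share = 5/11

Pre-subsidy: 1270 - 6p = -259 + 5p gives p* = 139, q* = 436.
With the rebate, buyers effectively pay pb = ps − 66, where ps is the price sellers receive.
Demand in terms of ps becomes qd = 1270 − 6(ps − 66) = 1666 - 6ps. Setting this equal to supply: 1666 - 6ps = -259 + 5ps, so ps = 175.
Buyers pay pb = 175 − 66 = 109; q' = -259 + 5·175 = 616.
Buyers' price falls by p* − pb = 139 − 109 = 30; sellers' price rises by ps − p* = 175 − 139 = 36.
So consumers capture 30/66 = 5/11 of each unit of subsidy.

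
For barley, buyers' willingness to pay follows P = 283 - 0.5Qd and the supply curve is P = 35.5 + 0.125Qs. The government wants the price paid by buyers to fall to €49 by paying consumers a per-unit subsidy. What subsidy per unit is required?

Required subsidy s = €45 per unit

At a buyer price of 49, quantity demanded is 566 − 2·49 = 468.
Sellers supply 468 only when they receive Ps = 35.5 + 0.125·468 = 94.
s = Ps − Pb = 94 − 49 = 45.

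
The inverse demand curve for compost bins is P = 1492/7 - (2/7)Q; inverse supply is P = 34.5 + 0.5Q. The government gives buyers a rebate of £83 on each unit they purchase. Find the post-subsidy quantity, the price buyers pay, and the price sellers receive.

Q' = 333; buyers pay £118; sellers receive £201

Pre-subsidy: 1492/7 - (2/7)Q = 34.5 + 0.5Q gives Q* = 2501/11 and P* = 1630/11.
With the rebate, buyers effectively pay Pb = Ps − 83, where Ps is the price sellers receive.
On the curves, Pb = 1492/7 - (2/7)Q and Ps = 34.5 + 0.5Q; the wedge Ps − Pb = 83 gives 34.5 + 0.5Q − (1492/7 - (2/7)Q) = 83, so Q' = 333.
Then Pb = 1492/7 − (2/7)·333 = 118 and Ps = 34.5 + 0.5·333 = 201.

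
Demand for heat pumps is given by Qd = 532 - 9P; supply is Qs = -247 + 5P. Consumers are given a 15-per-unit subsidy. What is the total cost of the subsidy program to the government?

Pre-subsidy: 532 - 9P = -247 + 5P gives P* = 779/14, Q* = 437/14.
With the rebate, buyers effectively pay Pb = Ps − 15, where Ps is the price sellers receive.
Demand in terms of Ps becomes Qd = 532 − 9(Ps − 15) = 667 - 9Ps. Setting this equal to supply: 667 - 9Ps = -247 + 5Ps, so Ps = 457/7.
Buyers pay Pb = 457/7 − 15 = 352/7; Q' = -247 + 5·(457/7) = 556/7.
Government outlay = subsidy × quantity = 15 × 556/7 = 8340/7.

Government cost = 8340/7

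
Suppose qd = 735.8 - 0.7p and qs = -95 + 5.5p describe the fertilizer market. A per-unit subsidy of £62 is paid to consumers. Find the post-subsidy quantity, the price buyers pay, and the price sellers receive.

q' = 680.5; buyers pay £79; sellers receive £141

Pre-subsidy: 735.8 - 0.7p = -95 + 5.5p gives p* = 134, q* = 642.
With the rebate, buyers effectively pay pb = ps − 62, where ps is the price sellers receive.
Demand in terms of ps becomes qd = 735.8 − 0.7(ps − 62) = 779.2 - 0.7ps. Setting this equal to supply: 779.2 - 0.7ps = -95 + 5.5ps, so ps = 141.
Buyers pay pb = 141 − 62 = 79; q' = -95 + 5.5·141 = 680.5.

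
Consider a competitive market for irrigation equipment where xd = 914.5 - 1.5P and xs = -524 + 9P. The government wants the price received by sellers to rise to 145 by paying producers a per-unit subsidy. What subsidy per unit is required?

Required subsidy s = 56 per unit

At a seller price of 145, quantity supplied is -524 + 9·145 = 781.
Buyers absorb 781 only when they pay Pb with 914.5 − 1.5·Pb = 781, i.e. Pb = 89.
s = Ps − Pb = 145 − 89 = 56.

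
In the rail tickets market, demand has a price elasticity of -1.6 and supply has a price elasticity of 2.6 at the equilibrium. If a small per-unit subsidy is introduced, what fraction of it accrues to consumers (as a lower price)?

Consumer share = 13/21

For a small subsidy around the equilibrium, the benefit split depends on the relative slopes, which at a point are proportional to the elasticities.
Buyer share = εs/(εs + |εd|) = 2.6/(2.6 + 1.6) = 13/21; seller share = |εd|/(εs + |εd|) = 8/21.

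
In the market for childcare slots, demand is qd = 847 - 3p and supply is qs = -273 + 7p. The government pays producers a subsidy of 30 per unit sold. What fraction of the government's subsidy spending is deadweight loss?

Pre-subsidy: 847 - 3p = -273 + 7p gives p* = 112, q* = 511.
With the subsidy, sellers receive ps = pb + 30 for each unit, where pb is the price buyers pay.
Supply in terms of pb becomes qs = -273 + 7(pb + 30) = -63 + 7pb. Setting this equal to demand: 847 - 3pb = -63 + 7pb, so pb = 91.
Sellers receive ps = 91 + 30 = 121; q' = 847 − 3·91 = 574.
ΔCS = ½(511 + 574)(112 − 91) = 11392.5; ΔPS = ½(511 + 574)(121 − 112) = 4882.5.
Government spending = 30 × 574 = 17220.
DWL = ½ × 30 × (574 − 511) = 945; fraction = 945 / 17220 = 9/164.

DWL / government spending = 9/164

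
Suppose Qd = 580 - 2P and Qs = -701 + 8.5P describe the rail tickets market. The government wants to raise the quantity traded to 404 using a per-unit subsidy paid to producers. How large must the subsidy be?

At Q = 404, invert demand for the buyer price: Pb = (580 − 404)/2 = 88; invert supply for the seller price: Ps = (404 − (-701))/8.5 = 130.
The subsidy must fill the gap: s = Ps − Pb = 130 − 88 = 42.

Required subsidy s = 42 per unit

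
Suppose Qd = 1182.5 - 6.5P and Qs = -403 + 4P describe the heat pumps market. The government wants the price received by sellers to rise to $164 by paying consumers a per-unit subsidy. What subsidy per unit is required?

Required subsidy s = $21 per unit

At a seller price of 164, quantity supplied is -403 + 4·164 = 253.
Buyers absorb 253 only when they pay Pb with 1182.5 − 6.5·Pb = 253, i.e. Pb = 143.
s = Ps − Pb = 164 − 143 = 21.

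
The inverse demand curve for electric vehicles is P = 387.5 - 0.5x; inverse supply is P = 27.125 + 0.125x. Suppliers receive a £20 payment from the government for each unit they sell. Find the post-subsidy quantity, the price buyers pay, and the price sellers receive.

Pre-subsidy: 387.5 - 0.5x = 27.125 + 0.125x gives x* = 576.6 and P* = 99.2.
With the subsidy, sellers receive Ps = Pb + 20 for each unit, where Pb is the price buyers pay.
On the curves, Pb = 387.5 - 0.5x and Ps = 27.125 + 0.125x; the wedge Ps − Pb = 20 gives 27.125 + 0.125x − (387.5 - 0.5x) = 20, so x' = 608.6.
Then Pb = 387.5 − 0.5·608.6 = 83.2 and Ps = 27.125 + 0.125·608.6 = 103.2.

x' = 608.6; buyers pay £83.2; sellers receive £103.2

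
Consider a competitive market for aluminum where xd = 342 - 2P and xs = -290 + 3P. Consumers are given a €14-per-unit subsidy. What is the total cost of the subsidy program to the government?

Pre-subsidy: 342 - 2P = -290 + 3P gives P* = 126.4, x* = 89.2.
With the rebate, buyers effectively pay Pb = Ps − 14, where Ps is the price sellers receive.
Demand in terms of Ps becomes xd = 342 − 2(Ps − 14) = 370 - 2Ps. Setting this equal to supply: 370 - 2Ps = -290 + 3Ps, so Ps = 132.
Buyers pay Pb = 132 − 14 = 118; x' = -290 + 3·132 = 106.
Government outlay = subsidy × quantity = 14 × 106 = 1484.

Government cost = €1484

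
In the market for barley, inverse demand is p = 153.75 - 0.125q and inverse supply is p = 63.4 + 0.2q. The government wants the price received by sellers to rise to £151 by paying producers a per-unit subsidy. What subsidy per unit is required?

At a seller price of 151, quantity supplied is -317 + 5·151 = 438.
Buyers absorb 438 only when they pay pb = 153.75 − 0.125·438 = 99.
s = ps − pb = 151 − 99 = 52.

Required subsidy s = £52 per unit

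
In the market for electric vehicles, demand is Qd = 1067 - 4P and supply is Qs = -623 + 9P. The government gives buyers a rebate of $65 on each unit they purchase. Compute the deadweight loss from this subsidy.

Deadweight loss = $5850

Pre-subsidy: 1067 - 4P = -623 + 9P gives P* = 130, Q* = 547.
With the rebate, buyers effectively pay Pb = Ps − 65, where Ps is the price sellers receive.
Demand in terms of Ps becomes Qd = 1067 − 4(Ps − 65) = 1327 - 4Ps. Setting this equal to supply: 1327 - 4Ps = -623 + 9Ps, so Ps = 150.
Buyers pay Pb = 150 − 65 = 85; Q' = -623 + 9·150 = 727.
The subsidy expands output by 727 − 547 = 180 past the efficient level; on those units the gap between marginal cost and willingness to pay runs from 0 up to 65.
DWL = ½ × 65 × 180 = 5850.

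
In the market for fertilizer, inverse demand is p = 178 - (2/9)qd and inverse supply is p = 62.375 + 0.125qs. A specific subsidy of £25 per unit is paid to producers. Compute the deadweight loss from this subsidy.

Pre-subsidy: 178 - (2/9)q = 62.375 + 0.125q gives q* = 333 and p* = 104.
With the subsidy, sellers receive ps = pb + 25 for each unit, where pb is the price buyers pay.
On the curves, pb = 178 - (2/9)q and ps = 62.375 + 0.125q; the wedge ps − pb = 25 gives 62.375 + 0.125q − (178 - (2/9)q) = 25, so q' = 405.
Then pb = 178 − (2/9)·405 = 88 and ps = 62.375 + 0.125·405 = 113.
The subsidy expands output by 405 − 333 = 72 past the efficient level; on those units the gap between marginal cost and willingness to pay runs from 0 up to 25.
DWL = ½ × 25 × 72 = 900.

Deadweight loss = £900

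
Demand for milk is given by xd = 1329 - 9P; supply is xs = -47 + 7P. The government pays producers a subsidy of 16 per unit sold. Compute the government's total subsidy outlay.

Government cost = 9888

Pre-subsidy: 1329 - 9P = -47 + 7P gives P* = 86, x* = 555.
With the subsidy, sellers receive Ps = Pb + 16 for each unit, where Pb is the price buyers pay.
Supply in terms of Pb becomes xs = -47 + 7(Pb + 16) = 65 + 7Pb. Setting this equal to demand: 1329 - 9Pb = 65 + 7Pb, so Pb = 79.
Sellers receive Ps = 79 + 16 = 95; x' = 1329 − 9·79 = 618.
Government outlay = subsidy × quantity = 16 × 618 = 9888.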